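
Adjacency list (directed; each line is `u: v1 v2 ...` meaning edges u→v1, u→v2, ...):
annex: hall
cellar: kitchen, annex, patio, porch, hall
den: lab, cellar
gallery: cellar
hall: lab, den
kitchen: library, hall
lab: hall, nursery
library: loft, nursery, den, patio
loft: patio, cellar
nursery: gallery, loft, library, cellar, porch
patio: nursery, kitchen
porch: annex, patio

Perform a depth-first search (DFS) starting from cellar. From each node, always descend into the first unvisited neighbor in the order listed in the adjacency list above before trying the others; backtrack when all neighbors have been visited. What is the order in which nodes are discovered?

cellar, kitchen, library, loft, patio, nursery, gallery, porch, annex, hall, lab, den

Visit cellar
cellar → kitchen
kitchen → library
library → loft
loft → patio
patio → nursery
nursery → gallery
nursery → porch
porch → annex
annex → hall
hall → lab
hall → den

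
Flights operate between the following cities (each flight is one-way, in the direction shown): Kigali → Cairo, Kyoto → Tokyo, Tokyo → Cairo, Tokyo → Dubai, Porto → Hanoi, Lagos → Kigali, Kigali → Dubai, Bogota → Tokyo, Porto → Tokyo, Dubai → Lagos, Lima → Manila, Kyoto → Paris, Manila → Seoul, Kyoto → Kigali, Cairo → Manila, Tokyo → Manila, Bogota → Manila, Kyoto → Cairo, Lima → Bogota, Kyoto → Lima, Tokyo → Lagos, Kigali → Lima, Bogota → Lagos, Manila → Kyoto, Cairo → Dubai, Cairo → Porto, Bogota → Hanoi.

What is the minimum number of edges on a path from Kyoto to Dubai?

Level 0: Kyoto
Level 1: Cairo, Kigali, Lima, Paris, Tokyo
Level 2: Bogota, Dubai, Lagos, Manila, Porto
Level 3: Hanoi, Seoul
Dubai first appears at level 2.

2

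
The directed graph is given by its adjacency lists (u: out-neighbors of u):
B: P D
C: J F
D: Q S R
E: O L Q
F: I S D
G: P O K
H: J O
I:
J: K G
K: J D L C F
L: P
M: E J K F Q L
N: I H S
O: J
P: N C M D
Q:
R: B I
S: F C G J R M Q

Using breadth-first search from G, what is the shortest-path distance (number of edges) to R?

3

Level 0: G
Level 1: K, O, P
Level 2: C, D, F, J, L, M, N
Level 3: E, H, I, Q, R, S
Level 4: B
R first appears at level 3.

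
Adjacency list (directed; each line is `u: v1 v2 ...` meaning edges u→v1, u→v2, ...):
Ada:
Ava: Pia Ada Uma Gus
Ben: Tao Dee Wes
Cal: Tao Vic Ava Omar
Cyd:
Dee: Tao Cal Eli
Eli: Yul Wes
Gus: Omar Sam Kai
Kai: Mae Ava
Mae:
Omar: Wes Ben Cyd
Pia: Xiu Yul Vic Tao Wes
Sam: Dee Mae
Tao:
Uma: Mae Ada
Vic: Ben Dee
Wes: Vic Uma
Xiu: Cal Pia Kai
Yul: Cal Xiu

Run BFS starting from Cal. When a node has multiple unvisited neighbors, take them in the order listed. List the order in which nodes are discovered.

Cal → Tao → Vic → Ava → Omar → Ben → Dee → Pia → Ada → Uma → Gus → Wes → Cyd → Eli → Xiu → Yul → Mae → Sam → Kai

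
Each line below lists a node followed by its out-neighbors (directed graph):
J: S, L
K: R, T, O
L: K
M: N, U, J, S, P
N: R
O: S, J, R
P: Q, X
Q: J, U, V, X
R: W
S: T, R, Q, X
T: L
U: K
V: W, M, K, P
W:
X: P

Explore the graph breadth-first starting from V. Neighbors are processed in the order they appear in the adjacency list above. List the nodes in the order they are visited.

V W M K P N U J S R T O Q X L

Visit V; enqueue W, M, K, P → queue [W, M, K, P]
Visit W → queue [M, K, P]
Visit M; enqueue N, U, J, S → queue [K, P, N, U, J, S]
Visit K; enqueue R, T, O → queue [P, N, U, J, S, R, T, O]
Visit P; enqueue Q, X → queue [N, U, J, S, R, T, O, Q, X]
Visit N → queue [U, J, S, R, T, O, Q, X]
Visit U → queue [J, S, R, T, O, Q, X]
Visit J; enqueue L → queue [S, R, T, O, Q, X, L]
Visit S → queue [R, T, O, Q, X, L]
Visit R → queue [T, O, Q, X, L]
Visit T → queue [O, Q, X, L]
Visit O → queue [Q, X, L]
Visit Q → queue [X, L]
Visit X → queue [L]
Visit L → queue []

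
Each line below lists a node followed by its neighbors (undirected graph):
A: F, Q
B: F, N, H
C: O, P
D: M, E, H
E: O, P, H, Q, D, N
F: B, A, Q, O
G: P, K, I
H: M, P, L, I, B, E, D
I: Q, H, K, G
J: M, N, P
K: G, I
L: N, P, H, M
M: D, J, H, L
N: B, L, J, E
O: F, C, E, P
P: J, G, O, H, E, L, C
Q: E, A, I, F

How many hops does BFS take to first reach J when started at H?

2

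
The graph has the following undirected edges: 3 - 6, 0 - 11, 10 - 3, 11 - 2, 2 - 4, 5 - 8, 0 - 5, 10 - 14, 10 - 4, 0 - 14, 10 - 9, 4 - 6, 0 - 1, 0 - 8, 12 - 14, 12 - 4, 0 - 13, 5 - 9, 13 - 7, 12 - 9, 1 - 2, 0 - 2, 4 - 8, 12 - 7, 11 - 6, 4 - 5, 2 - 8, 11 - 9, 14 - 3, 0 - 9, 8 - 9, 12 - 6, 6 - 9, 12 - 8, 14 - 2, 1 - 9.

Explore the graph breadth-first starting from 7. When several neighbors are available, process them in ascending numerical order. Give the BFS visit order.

7, 12, 13, 4, 6, 8, 9, 14, 0, 2, 5, 10, 3, 11, 1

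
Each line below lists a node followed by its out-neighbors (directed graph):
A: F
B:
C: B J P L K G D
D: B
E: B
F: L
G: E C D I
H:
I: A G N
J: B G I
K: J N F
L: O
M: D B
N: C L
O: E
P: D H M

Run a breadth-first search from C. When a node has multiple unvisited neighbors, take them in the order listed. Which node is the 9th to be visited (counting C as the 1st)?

I

Visit C; enqueue B, J, P, L, K, G, D → queue [B, J, P, L, K, G, D]
Visit B → queue [J, P, L, K, G, D]
Visit J; enqueue I → queue [P, L, K, G, D, I]
Visit P; enqueue H, M → queue [L, K, G, D, I, H, M]
Visit L; enqueue O → queue [K, G, D, I, H, M, O]
Visit K; enqueue N, F → queue [G, D, I, H, M, O, N, F]
Visit G; enqueue E → queue [D, I, H, M, O, N, F, E]
Visit D → queue [I, H, M, O, N, F, E]
Visit I; enqueue A → queue [H, M, O, N, F, E, A]
Visit H → queue [M, O, N, F, E, A]
Visit M → queue [O, N, F, E, A]
Visit O → queue [N, F, E, A]
Visit N → queue [F, E, A]
Visit F → queue [E, A]
Visit E → queue [A]
Visit A → queue []

Visit order: C, B, J, P, L, K, G, D, I, H, M, O, N, F, E, A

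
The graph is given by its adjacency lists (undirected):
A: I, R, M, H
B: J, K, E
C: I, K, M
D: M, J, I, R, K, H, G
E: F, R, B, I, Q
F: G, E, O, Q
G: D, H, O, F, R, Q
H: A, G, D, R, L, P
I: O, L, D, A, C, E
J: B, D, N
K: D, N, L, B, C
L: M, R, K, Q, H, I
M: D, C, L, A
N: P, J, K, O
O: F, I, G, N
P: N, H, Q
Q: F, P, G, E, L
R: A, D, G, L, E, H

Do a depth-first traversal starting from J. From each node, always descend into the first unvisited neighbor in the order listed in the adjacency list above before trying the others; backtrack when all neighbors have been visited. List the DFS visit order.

J -> B -> K -> D -> M -> C -> I -> O -> F -> G -> H -> A -> R -> L -> Q -> P -> N -> E

Visit J
J → B
B → K
K → D
D → M
M → C
C → I
I → O
O → F
F → G
G → H
H → A
A → R
R → L
L → Q
Q → P
P → N
Q → E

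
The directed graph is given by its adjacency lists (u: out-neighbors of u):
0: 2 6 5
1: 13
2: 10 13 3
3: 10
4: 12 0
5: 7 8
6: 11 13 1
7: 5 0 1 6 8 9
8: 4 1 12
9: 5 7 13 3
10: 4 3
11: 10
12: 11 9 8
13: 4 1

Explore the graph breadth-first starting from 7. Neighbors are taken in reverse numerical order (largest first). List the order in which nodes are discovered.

7 -> 9 -> 8 -> 6 -> 5 -> 1 -> 0 -> 13 -> 3 -> 12 -> 4 -> 11 -> 2 -> 10

Visit 7; enqueue 9, 8, 6, 5, 1, 0 → queue [9, 8, 6, 5, 1, 0]
Visit 9; enqueue 13, 3 → queue [8, 6, 5, 1, 0, 13, 3]
Visit 8; enqueue 12, 4 → queue [6, 5, 1, 0, 13, 3, 12, 4]
Visit 6; enqueue 11 → queue [5, 1, 0, 13, 3, 12, 4, 11]
Visit 5 → queue [1, 0, 13, 3, 12, 4, 11]
Visit 1 → queue [0, 13, 3, 12, 4, 11]
Visit 0; enqueue 2 → queue [13, 3, 12, 4, 11, 2]
Visit 13 → queue [3, 12, 4, 11, 2]
Visit 3; enqueue 10 → queue [12, 4, 11, 2, 10]
Visit 12 → queue [4, 11, 2, 10]
Visit 4 → queue [11, 2, 10]
Visit 11 → queue [2, 10]
Visit 2 → queue [10]
Visit 10 → queue []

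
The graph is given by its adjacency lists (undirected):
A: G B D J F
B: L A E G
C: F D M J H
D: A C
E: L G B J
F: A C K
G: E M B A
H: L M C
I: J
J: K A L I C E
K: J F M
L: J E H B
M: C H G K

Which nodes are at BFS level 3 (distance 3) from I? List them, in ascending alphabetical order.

B, D, F, G, H, M

Level 0: I
Level 1: J
Level 2: A, C, E, K, L
Level 3: B, D, F, G, H, M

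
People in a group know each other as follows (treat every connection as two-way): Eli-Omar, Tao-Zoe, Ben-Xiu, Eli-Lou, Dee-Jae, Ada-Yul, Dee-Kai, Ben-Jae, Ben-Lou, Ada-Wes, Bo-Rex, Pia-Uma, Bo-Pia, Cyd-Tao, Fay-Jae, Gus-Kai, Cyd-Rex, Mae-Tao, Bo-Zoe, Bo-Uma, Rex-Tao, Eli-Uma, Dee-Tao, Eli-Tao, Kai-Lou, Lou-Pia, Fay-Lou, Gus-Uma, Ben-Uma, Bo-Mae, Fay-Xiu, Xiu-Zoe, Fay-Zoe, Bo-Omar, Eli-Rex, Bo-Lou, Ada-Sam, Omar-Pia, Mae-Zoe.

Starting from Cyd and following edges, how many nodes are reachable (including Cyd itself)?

18

BFS from Cyd visits: Cyd, Tao, Rex, Zoe, Mae, Eli, Dee, Bo, Xiu, Fay, Uma, Omar, Lou, Kai, Jae, Pia, Ben, Gus
Reachable nodes: 18 of 22 total.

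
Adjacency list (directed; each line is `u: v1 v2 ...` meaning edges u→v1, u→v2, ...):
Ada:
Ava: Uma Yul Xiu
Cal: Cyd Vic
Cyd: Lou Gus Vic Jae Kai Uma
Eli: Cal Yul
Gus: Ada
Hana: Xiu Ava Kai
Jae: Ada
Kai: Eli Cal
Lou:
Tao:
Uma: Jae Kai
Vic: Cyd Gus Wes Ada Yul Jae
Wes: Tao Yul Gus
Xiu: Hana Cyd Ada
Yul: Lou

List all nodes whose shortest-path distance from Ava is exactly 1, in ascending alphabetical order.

Level 0: Ava
Level 1: Uma, Xiu, Yul
Level 2: Ada, Cyd, Hana, Jae, Kai, Lou
Level 3: Cal, Eli, Gus, Vic
Level 4: Wes
Level 5: Tao

Uma, Xiu, Yul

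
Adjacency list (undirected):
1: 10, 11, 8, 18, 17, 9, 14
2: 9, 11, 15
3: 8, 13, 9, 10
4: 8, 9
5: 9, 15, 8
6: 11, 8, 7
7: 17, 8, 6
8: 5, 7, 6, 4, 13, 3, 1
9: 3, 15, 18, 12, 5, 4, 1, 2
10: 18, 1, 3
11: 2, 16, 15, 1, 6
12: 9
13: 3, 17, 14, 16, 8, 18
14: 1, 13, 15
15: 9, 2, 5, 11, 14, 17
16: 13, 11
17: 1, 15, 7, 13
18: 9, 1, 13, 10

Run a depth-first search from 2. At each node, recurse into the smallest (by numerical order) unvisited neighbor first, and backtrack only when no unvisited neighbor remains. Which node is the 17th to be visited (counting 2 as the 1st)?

4

Visit 2
2 → 9
9 → 1
1 → 8
8 → 3
3 → 10
10 → 18
18 → 13
13 → 14
14 → 15
15 → 5
15 → 11
11 → 6
6 → 7
7 → 17
11 → 16
8 → 4
9 → 12

Visit order: 2, 9, 1, 8, 3, 10, 18, 13, 14, 15, 5, 11, 6, 7, 17, 16, 4, 12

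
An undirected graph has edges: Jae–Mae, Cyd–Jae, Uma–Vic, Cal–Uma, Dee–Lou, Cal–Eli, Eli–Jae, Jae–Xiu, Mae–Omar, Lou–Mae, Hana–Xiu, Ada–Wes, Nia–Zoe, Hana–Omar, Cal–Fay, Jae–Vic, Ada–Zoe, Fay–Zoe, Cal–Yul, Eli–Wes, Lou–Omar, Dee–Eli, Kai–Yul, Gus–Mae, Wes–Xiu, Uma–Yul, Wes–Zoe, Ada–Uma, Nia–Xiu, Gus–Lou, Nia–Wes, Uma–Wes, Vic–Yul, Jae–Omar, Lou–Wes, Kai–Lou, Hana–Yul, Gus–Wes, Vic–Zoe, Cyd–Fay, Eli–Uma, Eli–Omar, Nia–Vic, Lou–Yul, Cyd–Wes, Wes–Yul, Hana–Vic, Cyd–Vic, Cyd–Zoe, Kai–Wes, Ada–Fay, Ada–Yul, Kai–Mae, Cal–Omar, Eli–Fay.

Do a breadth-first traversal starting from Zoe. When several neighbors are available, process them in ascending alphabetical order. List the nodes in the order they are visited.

Visit Zoe; enqueue Ada, Cyd, Fay, Nia, Vic, Wes → queue [Ada, Cyd, Fay, Nia, Vic, Wes]
Visit Ada; enqueue Uma, Yul → queue [Cyd, Fay, Nia, Vic, Wes, Uma, Yul]
Visit Cyd; enqueue Jae → queue [Fay, Nia, Vic, Wes, Uma, Yul, Jae]
Visit Fay; enqueue Cal, Eli → queue [Nia, Vic, Wes, Uma, Yul, Jae, Cal, Eli]
Visit Nia; enqueue Xiu → queue [Vic, Wes, Uma, Yul, Jae, Cal, Eli, Xiu]
Visit Vic; enqueue Hana → queue [Wes, Uma, Yul, Jae, Cal, Eli, Xiu, Hana]
Visit Wes; enqueue Gus, Kai, Lou → queue [Uma, Yul, Jae, Cal, Eli, Xiu, Hana, Gus, Kai, Lou]
Visit Uma → queue [Yul, Jae, Cal, Eli, Xiu, Hana, Gus, Kai, Lou]
Visit Yul → queue [Jae, Cal, Eli, Xiu, Hana, Gus, Kai, Lou]
Visit Jae; enqueue Mae, Omar → queue [Cal, Eli, Xiu, Hana, Gus, Kai, Lou, Mae, Omar]
Visit Cal → queue [Eli, Xiu, Hana, Gus, Kai, Lou, Mae, Omar]
Visit Eli; enqueue Dee → queue [Xiu, Hana, Gus, Kai, Lou, Mae, Omar, Dee]
Visit Xiu → queue [Hana, Gus, Kai, Lou, Mae, Omar, Dee]
Visit Hana → queue [Gus, Kai, Lou, Mae, Omar, Dee]
Visit Gus → queue [Kai, Lou, Mae, Omar, Dee]
Visit Kai → queue [Lou, Mae, Omar, Dee]
Visit Lou → queue [Mae, Omar, Dee]
Visit Mae → queue [Omar, Dee]
Visit Omar → queue [Dee]
Visit Dee → queue []

Zoe Ada Cyd Fay Nia Vic Wes Uma Yul Jae Cal Eli Xiu Hana Gus Kai Lou Mae Omar Dee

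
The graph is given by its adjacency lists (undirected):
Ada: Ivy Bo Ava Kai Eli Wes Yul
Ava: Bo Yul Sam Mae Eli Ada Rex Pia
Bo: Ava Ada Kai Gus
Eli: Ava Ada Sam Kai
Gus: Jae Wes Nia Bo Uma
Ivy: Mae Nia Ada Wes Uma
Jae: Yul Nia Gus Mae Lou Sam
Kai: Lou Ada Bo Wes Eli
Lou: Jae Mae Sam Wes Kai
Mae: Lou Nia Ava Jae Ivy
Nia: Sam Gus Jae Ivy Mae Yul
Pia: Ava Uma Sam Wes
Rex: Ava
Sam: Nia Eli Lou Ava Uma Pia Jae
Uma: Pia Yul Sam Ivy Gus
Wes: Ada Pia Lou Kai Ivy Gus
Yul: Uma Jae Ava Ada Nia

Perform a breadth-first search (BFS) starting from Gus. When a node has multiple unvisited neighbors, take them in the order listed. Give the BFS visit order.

Gus → Jae → Wes → Nia → Bo → Uma → Yul → Mae → Lou → Sam → Ada → Pia → Kai → Ivy → Ava → Eli → Rex

Visit Gus; enqueue Jae, Wes, Nia, Bo, Uma → queue [Jae, Wes, Nia, Bo, Uma]
Visit Jae; enqueue Yul, Mae, Lou, Sam → queue [Wes, Nia, Bo, Uma, Yul, Mae, Lou, Sam]
Visit Wes; enqueue Ada, Pia, Kai, Ivy → queue [Nia, Bo, Uma, Yul, Mae, Lou, Sam, Ada, Pia, Kai, Ivy]
Visit Nia → queue [Bo, Uma, Yul, Mae, Lou, Sam, Ada, Pia, Kai, Ivy]
Visit Bo; enqueue Ava → queue [Uma, Yul, Mae, Lou, Sam, Ada, Pia, Kai, Ivy, Ava]
Visit Uma → queue [Yul, Mae, Lou, Sam, Ada, Pia, Kai, Ivy, Ava]
Visit Yul → queue [Mae, Lou, Sam, Ada, Pia, Kai, Ivy, Ava]
Visit Mae → queue [Lou, Sam, Ada, Pia, Kai, Ivy, Ava]
Visit Lou → queue [Sam, Ada, Pia, Kai, Ivy, Ava]
Visit Sam; enqueue Eli → queue [Ada, Pia, Kai, Ivy, Ava, Eli]
Visit Ada → queue [Pia, Kai, Ivy, Ava, Eli]
Visit Pia → queue [Kai, Ivy, Ava, Eli]
Visit Kai → queue [Ivy, Ava, Eli]
Visit Ivy → queue [Ava, Eli]
Visit Ava; enqueue Rex → queue [Eli, Rex]
Visit Eli → queue [Rex]
Visit Rex → queue []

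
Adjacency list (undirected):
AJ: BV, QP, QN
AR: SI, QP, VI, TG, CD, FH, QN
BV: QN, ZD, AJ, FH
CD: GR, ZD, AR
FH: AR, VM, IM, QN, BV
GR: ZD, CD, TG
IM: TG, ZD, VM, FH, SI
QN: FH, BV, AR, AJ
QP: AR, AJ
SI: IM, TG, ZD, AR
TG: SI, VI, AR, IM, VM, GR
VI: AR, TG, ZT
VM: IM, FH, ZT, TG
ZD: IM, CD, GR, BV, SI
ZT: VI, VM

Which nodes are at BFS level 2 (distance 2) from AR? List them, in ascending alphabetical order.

AJ, BV, GR, IM, VM, ZD, ZT

Level 0: AR
Level 1: CD, FH, QN, QP, SI, TG, VI
Level 2: AJ, BV, GR, IM, VM, ZD, ZT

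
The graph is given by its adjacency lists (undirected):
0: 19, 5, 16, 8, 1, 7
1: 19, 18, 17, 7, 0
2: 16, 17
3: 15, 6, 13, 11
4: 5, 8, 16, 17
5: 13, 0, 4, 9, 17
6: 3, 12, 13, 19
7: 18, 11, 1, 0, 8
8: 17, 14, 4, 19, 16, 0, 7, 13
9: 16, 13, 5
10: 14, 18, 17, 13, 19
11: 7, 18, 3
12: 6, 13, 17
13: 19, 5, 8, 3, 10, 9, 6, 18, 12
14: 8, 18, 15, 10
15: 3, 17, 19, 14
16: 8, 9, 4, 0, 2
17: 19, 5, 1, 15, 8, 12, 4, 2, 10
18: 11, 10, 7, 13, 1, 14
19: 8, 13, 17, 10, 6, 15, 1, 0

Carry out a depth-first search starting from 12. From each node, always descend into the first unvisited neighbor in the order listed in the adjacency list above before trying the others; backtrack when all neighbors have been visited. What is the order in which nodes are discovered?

Visit 12
12 → 6
6 → 3
3 → 15
15 → 17
17 → 19
19 → 8
8 → 14
14 → 18
18 → 11
11 → 7
7 → 1
1 → 0
0 → 5
5 → 13
13 → 10
13 → 9
9 → 16
16 → 4
16 → 2

12 6 3 15 17 19 8 14 18 11 7 1 0 5 13 10 9 16 4 2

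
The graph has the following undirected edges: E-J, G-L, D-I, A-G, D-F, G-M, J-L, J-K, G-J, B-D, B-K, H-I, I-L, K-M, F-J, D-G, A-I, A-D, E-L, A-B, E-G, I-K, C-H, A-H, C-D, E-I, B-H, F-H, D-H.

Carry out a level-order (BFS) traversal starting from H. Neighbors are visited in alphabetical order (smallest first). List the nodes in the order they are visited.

Visit H; enqueue A, B, C, D, F, I → queue [A, B, C, D, F, I]
Visit A; enqueue G → queue [B, C, D, F, I, G]
Visit B; enqueue K → queue [C, D, F, I, G, K]
Visit C → queue [D, F, I, G, K]
Visit D → queue [F, I, G, K]
Visit F; enqueue J → queue [I, G, K, J]
Visit I; enqueue E, L → queue [G, K, J, E, L]
Visit G; enqueue M → queue [K, J, E, L, M]
Visit K → queue [J, E, L, M]
Visit J → queue [E, L, M]
Visit E → queue [L, M]
Visit L → queue [M]
Visit M → queue []

H → A → B → C → D → F → I → G → K → J → E → L → M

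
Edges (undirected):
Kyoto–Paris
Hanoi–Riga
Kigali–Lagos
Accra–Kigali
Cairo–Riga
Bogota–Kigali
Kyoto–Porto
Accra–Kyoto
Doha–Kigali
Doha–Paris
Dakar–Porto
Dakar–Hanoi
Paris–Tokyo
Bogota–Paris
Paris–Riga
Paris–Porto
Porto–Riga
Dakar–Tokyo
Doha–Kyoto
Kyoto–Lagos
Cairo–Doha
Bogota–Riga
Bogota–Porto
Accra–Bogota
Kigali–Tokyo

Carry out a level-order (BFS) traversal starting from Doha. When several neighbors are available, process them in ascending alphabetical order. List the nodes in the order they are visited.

Doha → Cairo → Kigali → Kyoto → Paris → Riga → Accra → Bogota → Lagos → Tokyo → Porto → Hanoi → Dakar

Visit Doha; enqueue Cairo, Kigali, Kyoto, Paris → queue [Cairo, Kigali, Kyoto, Paris]
Visit Cairo; enqueue Riga → queue [Kigali, Kyoto, Paris, Riga]
Visit Kigali; enqueue Accra, Bogota, Lagos, Tokyo → queue [Kyoto, Paris, Riga, Accra, Bogota, Lagos, Tokyo]
Visit Kyoto; enqueue Porto → queue [Paris, Riga, Accra, Bogota, Lagos, Tokyo, Porto]
Visit Paris → queue [Riga, Accra, Bogota, Lagos, Tokyo, Porto]
Visit Riga; enqueue Hanoi → queue [Accra, Bogota, Lagos, Tokyo, Porto, Hanoi]
Visit Accra → queue [Bogota, Lagos, Tokyo, Porto, Hanoi]
Visit Bogota → queue [Lagos, Tokyo, Porto, Hanoi]
Visit Lagos → queue [Tokyo, Porto, Hanoi]
Visit Tokyo; enqueue Dakar → queue [Porto, Hanoi, Dakar]
Visit Porto → queue [Hanoi, Dakar]
Visit Hanoi → queue [Dakar]
Visit Dakar → queue []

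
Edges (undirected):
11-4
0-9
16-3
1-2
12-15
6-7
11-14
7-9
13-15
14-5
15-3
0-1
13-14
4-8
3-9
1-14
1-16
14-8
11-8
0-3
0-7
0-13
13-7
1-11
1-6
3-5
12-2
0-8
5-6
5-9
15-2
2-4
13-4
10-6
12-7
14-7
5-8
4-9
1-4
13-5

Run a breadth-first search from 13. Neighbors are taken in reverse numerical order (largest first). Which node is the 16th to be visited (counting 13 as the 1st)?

Visit 13; enqueue 15, 14, 7, 5, 4, 0 → queue [15, 14, 7, 5, 4, 0]
Visit 15; enqueue 12, 3, 2 → queue [14, 7, 5, 4, 0, 12, 3, 2]
Visit 14; enqueue 11, 8, 1 → queue [7, 5, 4, 0, 12, 3, 2, 11, 8, 1]
Visit 7; enqueue 9, 6 → queue [5, 4, 0, 12, 3, 2, 11, 8, 1, 9, 6]
Visit 5 → queue [4, 0, 12, 3, 2, 11, 8, 1, 9, 6]
Visit 4 → queue [0, 12, 3, 2, 11, 8, 1, 9, 6]
Visit 0 → queue [12, 3, 2, 11, 8, 1, 9, 6]
Visit 12 → queue [3, 2, 11, 8, 1, 9, 6]
Visit 3; enqueue 16 → queue [2, 11, 8, 1, 9, 6, 16]
Visit 2 → queue [11, 8, 1, 9, 6, 16]
Visit 11 → queue [8, 1, 9, 6, 16]
Visit 8 → queue [1, 9, 6, 16]
Visit 1 → queue [9, 6, 16]
Visit 9 → queue [6, 16]
Visit 6; enqueue 10 → queue [16, 10]
Visit 16 → queue [10]
Visit 10 → queue []

Visit order: 13, 15, 14, 7, 5, 4, 0, 12, 3, 2, 11, 8, 1, 9, 6, 16, 10

16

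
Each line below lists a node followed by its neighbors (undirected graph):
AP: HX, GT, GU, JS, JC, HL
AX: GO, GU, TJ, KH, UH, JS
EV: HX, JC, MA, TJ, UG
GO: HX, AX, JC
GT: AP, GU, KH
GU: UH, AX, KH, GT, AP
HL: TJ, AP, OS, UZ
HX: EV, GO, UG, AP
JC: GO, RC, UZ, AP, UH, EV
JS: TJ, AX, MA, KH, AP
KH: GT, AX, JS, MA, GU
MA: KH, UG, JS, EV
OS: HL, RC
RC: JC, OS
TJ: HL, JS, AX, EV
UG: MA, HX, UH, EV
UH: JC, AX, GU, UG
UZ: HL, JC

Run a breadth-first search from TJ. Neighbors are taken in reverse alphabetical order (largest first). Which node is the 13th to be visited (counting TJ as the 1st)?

Visit TJ; enqueue JS, HL, EV, AX → queue [JS, HL, EV, AX]
Visit JS; enqueue MA, KH, AP → queue [HL, EV, AX, MA, KH, AP]
Visit HL; enqueue UZ, OS → queue [EV, AX, MA, KH, AP, UZ, OS]
Visit EV; enqueue UG, JC, HX → queue [AX, MA, KH, AP, UZ, OS, UG, JC, HX]
Visit AX; enqueue UH, GU, GO → queue [MA, KH, AP, UZ, OS, UG, JC, HX, UH, GU, GO]
Visit MA → queue [KH, AP, UZ, OS, UG, JC, HX, UH, GU, GO]
Visit KH; enqueue GT → queue [AP, UZ, OS, UG, JC, HX, UH, GU, GO, GT]
Visit AP → queue [UZ, OS, UG, JC, HX, UH, GU, GO, GT]
Visit UZ → queue [OS, UG, JC, HX, UH, GU, GO, GT]
Visit OS; enqueue RC → queue [UG, JC, HX, UH, GU, GO, GT, RC]
Visit UG → queue [JC, HX, UH, GU, GO, GT, RC]
Visit JC → queue [HX, UH, GU, GO, GT, RC]
Visit HX → queue [UH, GU, GO, GT, RC]
Visit UH → queue [GU, GO, GT, RC]
Visit GU → queue [GO, GT, RC]
Visit GO → queue [GT, RC]
Visit GT → queue [RC]
Visit RC → queue []

Visit order: TJ, JS, HL, EV, AX, MA, KH, AP, UZ, OS, UG, JC, HX, UH, GU, GO, GT, RC

HX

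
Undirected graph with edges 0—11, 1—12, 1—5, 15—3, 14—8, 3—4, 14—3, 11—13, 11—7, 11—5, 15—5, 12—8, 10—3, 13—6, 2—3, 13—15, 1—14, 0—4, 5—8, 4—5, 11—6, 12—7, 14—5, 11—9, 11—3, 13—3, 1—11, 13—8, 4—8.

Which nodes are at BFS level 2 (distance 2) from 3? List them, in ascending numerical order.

0, 1, 5, 6, 7, 8, 9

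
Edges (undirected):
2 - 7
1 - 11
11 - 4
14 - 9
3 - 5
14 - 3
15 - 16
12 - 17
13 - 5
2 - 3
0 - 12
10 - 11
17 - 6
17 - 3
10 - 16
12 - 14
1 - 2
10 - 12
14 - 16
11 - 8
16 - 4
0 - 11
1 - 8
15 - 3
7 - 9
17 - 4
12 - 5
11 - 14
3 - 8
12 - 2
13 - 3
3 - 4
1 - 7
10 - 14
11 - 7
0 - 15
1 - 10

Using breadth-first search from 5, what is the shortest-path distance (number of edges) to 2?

2

Level 0: 5
Level 1: 3, 12, 13
Level 2: 0, 2, 4, 8, 10, 14, 15, 17
Level 3: 1, 6, 7, 9, 11, 16
2 first appears at level 2.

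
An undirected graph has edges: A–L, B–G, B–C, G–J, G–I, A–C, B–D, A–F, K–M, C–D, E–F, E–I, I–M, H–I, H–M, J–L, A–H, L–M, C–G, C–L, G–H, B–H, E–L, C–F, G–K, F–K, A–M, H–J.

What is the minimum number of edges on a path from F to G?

2

Level 0: F
Level 1: A, C, E, K
Level 2: B, D, G, H, I, L, M
Level 3: J
G first appears at level 2.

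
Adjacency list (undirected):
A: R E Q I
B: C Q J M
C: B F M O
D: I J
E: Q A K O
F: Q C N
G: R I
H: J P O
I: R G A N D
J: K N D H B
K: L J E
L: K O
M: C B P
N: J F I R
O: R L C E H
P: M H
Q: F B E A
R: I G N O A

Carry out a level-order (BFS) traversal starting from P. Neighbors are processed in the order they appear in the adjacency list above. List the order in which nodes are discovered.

P M H C B J O F Q K N D R L E A I G

Visit P; enqueue M, H → queue [M, H]
Visit M; enqueue C, B → queue [H, C, B]
Visit H; enqueue J, O → queue [C, B, J, O]
Visit C; enqueue F → queue [B, J, O, F]
Visit B; enqueue Q → queue [J, O, F, Q]
Visit J; enqueue K, N, D → queue [O, F, Q, K, N, D]
Visit O; enqueue R, L, E → queue [F, Q, K, N, D, R, L, E]
Visit F → queue [Q, K, N, D, R, L, E]
Visit Q; enqueue A → queue [K, N, D, R, L, E, A]
Visit K → queue [N, D, R, L, E, A]
Visit N; enqueue I → queue [D, R, L, E, A, I]
Visit D → queue [R, L, E, A, I]
Visit R; enqueue G → queue [L, E, A, I, G]
Visit L → queue [E, A, I, G]
Visit E → queue [A, I, G]
Visit A → queue [I, G]
Visit I → queue [G]
Visit G → queue []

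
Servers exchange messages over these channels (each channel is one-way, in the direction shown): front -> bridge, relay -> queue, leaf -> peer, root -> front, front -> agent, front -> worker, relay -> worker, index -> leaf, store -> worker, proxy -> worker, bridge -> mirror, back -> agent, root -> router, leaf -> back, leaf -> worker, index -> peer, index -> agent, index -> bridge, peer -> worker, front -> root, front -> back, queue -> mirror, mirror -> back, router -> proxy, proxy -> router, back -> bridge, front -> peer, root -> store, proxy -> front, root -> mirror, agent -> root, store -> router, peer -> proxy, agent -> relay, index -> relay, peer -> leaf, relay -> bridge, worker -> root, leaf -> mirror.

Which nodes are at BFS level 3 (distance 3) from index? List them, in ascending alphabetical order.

front, router, store

Level 0: index
Level 1: agent, bridge, leaf, peer, relay
Level 2: back, mirror, proxy, queue, root, worker
Level 3: front, router, store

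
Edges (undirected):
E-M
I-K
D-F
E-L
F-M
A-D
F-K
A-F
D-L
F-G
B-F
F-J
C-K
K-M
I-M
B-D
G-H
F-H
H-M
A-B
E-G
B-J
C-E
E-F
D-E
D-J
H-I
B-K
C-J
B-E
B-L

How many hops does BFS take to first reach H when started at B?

2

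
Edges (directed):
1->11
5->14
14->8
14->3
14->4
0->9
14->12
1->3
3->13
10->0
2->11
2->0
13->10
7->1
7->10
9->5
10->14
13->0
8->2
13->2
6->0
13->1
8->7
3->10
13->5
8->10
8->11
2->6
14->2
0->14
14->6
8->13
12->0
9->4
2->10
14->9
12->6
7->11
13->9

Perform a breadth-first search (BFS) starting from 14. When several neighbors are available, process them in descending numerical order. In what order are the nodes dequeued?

Visit 14; enqueue 12, 9, 8, 6, 4, 3, 2 → queue [12, 9, 8, 6, 4, 3, 2]
Visit 12; enqueue 0 → queue [9, 8, 6, 4, 3, 2, 0]
Visit 9; enqueue 5 → queue [8, 6, 4, 3, 2, 0, 5]
Visit 8; enqueue 13, 11, 10, 7 → queue [6, 4, 3, 2, 0, 5, 13, 11, 10, 7]
Visit 6 → queue [4, 3, 2, 0, 5, 13, 11, 10, 7]
Visit 4 → queue [3, 2, 0, 5, 13, 11, 10, 7]
Visit 3 → queue [2, 0, 5, 13, 11, 10, 7]
Visit 2 → queue [0, 5, 13, 11, 10, 7]
Visit 0 → queue [5, 13, 11, 10, 7]
Visit 5 → queue [13, 11, 10, 7]
Visit 13; enqueue 1 → queue [11, 10, 7, 1]
Visit 11 → queue [10, 7, 1]
Visit 10 → queue [7, 1]
Visit 7 → queue [1]
Visit 1 → queue []

14 -> 12 -> 9 -> 8 -> 6 -> 4 -> 3 -> 2 -> 0 -> 5 -> 13 -> 11 -> 10 -> 7 -> 1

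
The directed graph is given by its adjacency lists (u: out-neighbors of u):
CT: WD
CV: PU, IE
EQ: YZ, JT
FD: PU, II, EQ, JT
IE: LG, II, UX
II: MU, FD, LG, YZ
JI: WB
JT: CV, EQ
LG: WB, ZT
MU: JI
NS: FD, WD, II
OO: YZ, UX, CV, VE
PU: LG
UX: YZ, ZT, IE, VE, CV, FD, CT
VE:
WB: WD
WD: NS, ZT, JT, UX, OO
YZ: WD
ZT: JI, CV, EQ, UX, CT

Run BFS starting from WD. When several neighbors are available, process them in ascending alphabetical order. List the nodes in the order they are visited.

Visit WD; enqueue JT, NS, OO, UX, ZT → queue [JT, NS, OO, UX, ZT]
Visit JT; enqueue CV, EQ → queue [NS, OO, UX, ZT, CV, EQ]
Visit NS; enqueue FD, II → queue [OO, UX, ZT, CV, EQ, FD, II]
Visit OO; enqueue VE, YZ → queue [UX, ZT, CV, EQ, FD, II, VE, YZ]
Visit UX; enqueue CT, IE → queue [ZT, CV, EQ, FD, II, VE, YZ, CT, IE]
Visit ZT; enqueue JI → queue [CV, EQ, FD, II, VE, YZ, CT, IE, JI]
Visit CV; enqueue PU → queue [EQ, FD, II, VE, YZ, CT, IE, JI, PU]
Visit EQ → queue [FD, II, VE, YZ, CT, IE, JI, PU]
Visit FD → queue [II, VE, YZ, CT, IE, JI, PU]
Visit II; enqueue LG, MU → queue [VE, YZ, CT, IE, JI, PU, LG, MU]
Visit VE → queue [YZ, CT, IE, JI, PU, LG, MU]
Visit YZ → queue [CT, IE, JI, PU, LG, MU]
Visit CT → queue [IE, JI, PU, LG, MU]
Visit IE → queue [JI, PU, LG, MU]
Visit JI; enqueue WB → queue [PU, LG, MU, WB]
Visit PU → queue [LG, MU, WB]
Visit LG → queue [MU, WB]
Visit MU → queue [WB]
Visit WB → queue []

WD, JT, NS, OO, UX, ZT, CV, EQ, FD, II, VE, YZ, CT, IE, JI, PU, LG, MU, WB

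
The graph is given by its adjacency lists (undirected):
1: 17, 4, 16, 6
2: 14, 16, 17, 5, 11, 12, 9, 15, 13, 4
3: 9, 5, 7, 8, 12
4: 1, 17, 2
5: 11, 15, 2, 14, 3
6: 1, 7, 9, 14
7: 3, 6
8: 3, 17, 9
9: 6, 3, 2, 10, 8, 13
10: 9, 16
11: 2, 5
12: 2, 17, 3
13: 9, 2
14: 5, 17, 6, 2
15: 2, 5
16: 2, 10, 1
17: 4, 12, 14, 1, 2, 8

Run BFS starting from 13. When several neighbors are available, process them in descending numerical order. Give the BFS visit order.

13, 9, 2, 10, 8, 6, 3, 17, 16, 15, 14, 12, 11, 5, 4, 7, 1

Visit 13; enqueue 9, 2 → queue [9, 2]
Visit 9; enqueue 10, 8, 6, 3 → queue [2, 10, 8, 6, 3]
Visit 2; enqueue 17, 16, 15, 14, 12, 11, 5, 4 → queue [10, 8, 6, 3, 17, 16, 15, 14, 12, 11, 5, 4]
Visit 10 → queue [8, 6, 3, 17, 16, 15, 14, 12, 11, 5, 4]
Visit 8 → queue [6, 3, 17, 16, 15, 14, 12, 11, 5, 4]
Visit 6; enqueue 7, 1 → queue [3, 17, 16, 15, 14, 12, 11, 5, 4, 7, 1]
Visit 3 → queue [17, 16, 15, 14, 12, 11, 5, 4, 7, 1]
Visit 17 → queue [16, 15, 14, 12, 11, 5, 4, 7, 1]
Visit 16 → queue [15, 14, 12, 11, 5, 4, 7, 1]
Visit 15 → queue [14, 12, 11, 5, 4, 7, 1]
Visit 14 → queue [12, 11, 5, 4, 7, 1]
Visit 12 → queue [11, 5, 4, 7, 1]
Visit 11 → queue [5, 4, 7, 1]
Visit 5 → queue [4, 7, 1]
Visit 4 → queue [7, 1]
Visit 7 → queue [1]
Visit 1 → queue []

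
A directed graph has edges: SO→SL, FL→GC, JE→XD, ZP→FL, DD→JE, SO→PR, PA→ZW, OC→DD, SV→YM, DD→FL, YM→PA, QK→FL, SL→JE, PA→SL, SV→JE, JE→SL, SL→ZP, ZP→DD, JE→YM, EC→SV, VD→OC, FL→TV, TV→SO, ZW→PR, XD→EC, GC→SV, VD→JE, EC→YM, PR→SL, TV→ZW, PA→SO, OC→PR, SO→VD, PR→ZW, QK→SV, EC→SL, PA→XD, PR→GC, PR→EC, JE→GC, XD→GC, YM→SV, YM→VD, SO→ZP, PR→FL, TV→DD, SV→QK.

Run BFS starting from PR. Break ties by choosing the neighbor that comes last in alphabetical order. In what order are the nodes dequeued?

PR → ZW → SL → GC → FL → EC → ZP → JE → SV → TV → YM → DD → XD → QK → SO → VD → PA → OC

Visit PR; enqueue ZW, SL, GC, FL, EC → queue [ZW, SL, GC, FL, EC]
Visit ZW → queue [SL, GC, FL, EC]
Visit SL; enqueue ZP, JE → queue [GC, FL, EC, ZP, JE]
Visit GC; enqueue SV → queue [FL, EC, ZP, JE, SV]
Visit FL; enqueue TV → queue [EC, ZP, JE, SV, TV]
Visit EC; enqueue YM → queue [ZP, JE, SV, TV, YM]
Visit ZP; enqueue DD → queue [JE, SV, TV, YM, DD]
Visit JE; enqueue XD → queue [SV, TV, YM, DD, XD]
Visit SV; enqueue QK → queue [TV, YM, DD, XD, QK]
Visit TV; enqueue SO → queue [YM, DD, XD, QK, SO]
Visit YM; enqueue VD, PA → queue [DD, XD, QK, SO, VD, PA]
Visit DD → queue [XD, QK, SO, VD, PA]
Visit XD → queue [QK, SO, VD, PA]
Visit QK → queue [SO, VD, PA]
Visit SO → queue [VD, PA]
Visit VD; enqueue OC → queue [PA, OC]
Visit PA → queue [OC]
Visit OC → queue []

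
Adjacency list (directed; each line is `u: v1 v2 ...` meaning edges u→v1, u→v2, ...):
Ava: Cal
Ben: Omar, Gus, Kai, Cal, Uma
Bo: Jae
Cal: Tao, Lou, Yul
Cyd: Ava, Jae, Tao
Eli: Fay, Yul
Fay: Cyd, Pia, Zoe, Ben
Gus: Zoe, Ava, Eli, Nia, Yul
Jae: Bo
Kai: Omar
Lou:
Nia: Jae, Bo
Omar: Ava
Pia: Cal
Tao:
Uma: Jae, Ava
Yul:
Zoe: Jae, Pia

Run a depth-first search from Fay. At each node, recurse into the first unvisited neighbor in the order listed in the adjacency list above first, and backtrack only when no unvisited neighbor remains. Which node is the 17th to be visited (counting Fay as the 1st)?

Kai

Visit Fay
Fay → Cyd
Cyd → Ava
Ava → Cal
Cal → Tao
Cal → Lou
Cal → Yul
Cyd → Jae
Jae → Bo
Fay → Pia
Fay → Zoe
Fay → Ben
Ben → Omar
Ben → Gus
Gus → Eli
Gus → Nia
Ben → Kai
Ben → Uma

Visit order: Fay, Cyd, Ava, Cal, Tao, Lou, Yul, Jae, Bo, Pia, Zoe, Ben, Omar, Gus, Eli, Nia, Kai, Uma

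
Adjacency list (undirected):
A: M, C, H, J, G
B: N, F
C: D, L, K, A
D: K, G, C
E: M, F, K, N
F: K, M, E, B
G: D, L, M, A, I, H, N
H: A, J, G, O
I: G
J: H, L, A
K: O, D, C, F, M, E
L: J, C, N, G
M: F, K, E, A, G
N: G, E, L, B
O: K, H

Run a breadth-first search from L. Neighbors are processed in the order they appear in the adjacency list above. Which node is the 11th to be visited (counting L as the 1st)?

B

Visit L; enqueue J, C, N, G → queue [J, C, N, G]
Visit J; enqueue H, A → queue [C, N, G, H, A]
Visit C; enqueue D, K → queue [N, G, H, A, D, K]
Visit N; enqueue E, B → queue [G, H, A, D, K, E, B]
Visit G; enqueue M, I → queue [H, A, D, K, E, B, M, I]
Visit H; enqueue O → queue [A, D, K, E, B, M, I, O]
Visit A → queue [D, K, E, B, M, I, O]
Visit D → queue [K, E, B, M, I, O]
Visit K; enqueue F → queue [E, B, M, I, O, F]
Visit E → queue [B, M, I, O, F]
Visit B → queue [M, I, O, F]
Visit M → queue [I, O, F]
Visit I → queue [O, F]
Visit O → queue [F]
Visit F → queue []

Visit order: L, J, C, N, G, H, A, D, K, E, B, M, I, O, F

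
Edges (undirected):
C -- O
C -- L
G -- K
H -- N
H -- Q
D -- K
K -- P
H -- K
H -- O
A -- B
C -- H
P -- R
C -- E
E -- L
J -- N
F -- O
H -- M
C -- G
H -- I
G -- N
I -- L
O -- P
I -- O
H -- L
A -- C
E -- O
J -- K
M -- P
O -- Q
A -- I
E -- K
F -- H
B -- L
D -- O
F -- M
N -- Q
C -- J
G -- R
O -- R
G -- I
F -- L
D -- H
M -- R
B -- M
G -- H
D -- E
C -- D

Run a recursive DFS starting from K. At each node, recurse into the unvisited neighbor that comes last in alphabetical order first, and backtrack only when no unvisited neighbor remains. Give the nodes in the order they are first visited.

Visit K
K → P
P → R
R → O
O → Q
Q → N
N → J
J → C
C → L
L → I
I → H
H → M
M → F
M → B
B → A
H → G
H → D
D → E

K, P, R, O, Q, N, J, C, L, I, H, M, F, B, A, G, D, E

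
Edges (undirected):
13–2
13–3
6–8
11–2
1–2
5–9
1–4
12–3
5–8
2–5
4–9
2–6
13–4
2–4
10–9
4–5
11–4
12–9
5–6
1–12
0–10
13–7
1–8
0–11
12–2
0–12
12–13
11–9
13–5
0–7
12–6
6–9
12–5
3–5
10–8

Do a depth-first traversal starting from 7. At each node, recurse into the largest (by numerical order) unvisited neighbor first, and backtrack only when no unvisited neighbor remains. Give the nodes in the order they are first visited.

Visit 7
7 → 13
13 → 12
12 → 9
9 → 11
11 → 4
4 → 5
5 → 8
8 → 10
10 → 0
8 → 6
6 → 2
2 → 1
5 → 3

7 → 13 → 12 → 9 → 11 → 4 → 5 → 8 → 10 → 0 → 6 → 2 → 1 → 3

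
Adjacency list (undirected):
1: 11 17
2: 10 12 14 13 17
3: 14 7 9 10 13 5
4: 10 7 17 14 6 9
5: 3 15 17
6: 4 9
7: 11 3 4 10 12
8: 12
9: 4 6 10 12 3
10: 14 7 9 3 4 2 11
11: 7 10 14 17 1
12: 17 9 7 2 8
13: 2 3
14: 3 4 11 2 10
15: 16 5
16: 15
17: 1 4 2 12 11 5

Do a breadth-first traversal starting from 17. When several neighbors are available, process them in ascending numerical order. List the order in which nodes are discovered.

Visit 17; enqueue 1, 2, 4, 5, 11, 12 → queue [1, 2, 4, 5, 11, 12]
Visit 1 → queue [2, 4, 5, 11, 12]
Visit 2; enqueue 10, 13, 14 → queue [4, 5, 11, 12, 10, 13, 14]
Visit 4; enqueue 6, 7, 9 → queue [5, 11, 12, 10, 13, 14, 6, 7, 9]
Visit 5; enqueue 3, 15 → queue [11, 12, 10, 13, 14, 6, 7, 9, 3, 15]
Visit 11 → queue [12, 10, 13, 14, 6, 7, 9, 3, 15]
Visit 12; enqueue 8 → queue [10, 13, 14, 6, 7, 9, 3, 15, 8]
Visit 10 → queue [13, 14, 6, 7, 9, 3, 15, 8]
Visit 13 → queue [14, 6, 7, 9, 3, 15, 8]
Visit 14 → queue [6, 7, 9, 3, 15, 8]
Visit 6 → queue [7, 9, 3, 15, 8]
Visit 7 → queue [9, 3, 15, 8]
Visit 9 → queue [3, 15, 8]
Visit 3 → queue [15, 8]
Visit 15; enqueue 16 → queue [8, 16]
Visit 8 → queue [16]
Visit 16 → queue []

17, 1, 2, 4, 5, 11, 12, 10, 13, 14, 6, 7, 9, 3, 15, 8, 16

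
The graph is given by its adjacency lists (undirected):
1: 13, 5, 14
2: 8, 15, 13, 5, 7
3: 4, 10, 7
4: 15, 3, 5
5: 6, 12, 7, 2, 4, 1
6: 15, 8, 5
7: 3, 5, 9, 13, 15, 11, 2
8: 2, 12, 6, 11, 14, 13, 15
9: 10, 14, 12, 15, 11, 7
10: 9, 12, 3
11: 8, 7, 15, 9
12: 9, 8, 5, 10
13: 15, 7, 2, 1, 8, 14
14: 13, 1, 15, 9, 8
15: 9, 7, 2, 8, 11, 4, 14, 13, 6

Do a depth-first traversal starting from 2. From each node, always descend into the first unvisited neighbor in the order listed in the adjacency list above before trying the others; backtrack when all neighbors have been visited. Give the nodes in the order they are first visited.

2, 8, 12, 9, 10, 3, 4, 15, 7, 5, 6, 1, 13, 14, 11

Visit 2
2 → 8
8 → 12
12 → 9
9 → 10
10 → 3
3 → 4
4 → 15
15 → 7
7 → 5
5 → 6
5 → 1
1 → 13
13 → 14
7 → 11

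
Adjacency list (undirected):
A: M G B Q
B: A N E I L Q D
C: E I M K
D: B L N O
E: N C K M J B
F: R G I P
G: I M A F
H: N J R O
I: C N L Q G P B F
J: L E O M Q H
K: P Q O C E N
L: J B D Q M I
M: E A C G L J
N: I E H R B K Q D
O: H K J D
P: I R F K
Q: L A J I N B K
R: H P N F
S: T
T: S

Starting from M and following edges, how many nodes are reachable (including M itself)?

BFS from M visits: M, E, A, C, G, L, J, N, K, B, Q, I, F, D, O, H, R, P
Reachable nodes: 18 of 20 total.

18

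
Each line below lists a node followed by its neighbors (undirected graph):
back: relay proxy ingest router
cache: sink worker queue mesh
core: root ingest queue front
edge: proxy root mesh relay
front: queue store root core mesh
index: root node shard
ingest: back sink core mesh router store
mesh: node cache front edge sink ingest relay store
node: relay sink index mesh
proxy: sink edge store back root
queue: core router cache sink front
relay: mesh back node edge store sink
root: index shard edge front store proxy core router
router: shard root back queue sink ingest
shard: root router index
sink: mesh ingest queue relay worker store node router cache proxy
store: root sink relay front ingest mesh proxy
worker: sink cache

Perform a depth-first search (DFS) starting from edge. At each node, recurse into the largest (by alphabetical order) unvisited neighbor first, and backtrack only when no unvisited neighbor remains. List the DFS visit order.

edge, root, store, sink, worker, cache, queue, router, shard, index, node, relay, mesh, ingest, core, front, back, proxy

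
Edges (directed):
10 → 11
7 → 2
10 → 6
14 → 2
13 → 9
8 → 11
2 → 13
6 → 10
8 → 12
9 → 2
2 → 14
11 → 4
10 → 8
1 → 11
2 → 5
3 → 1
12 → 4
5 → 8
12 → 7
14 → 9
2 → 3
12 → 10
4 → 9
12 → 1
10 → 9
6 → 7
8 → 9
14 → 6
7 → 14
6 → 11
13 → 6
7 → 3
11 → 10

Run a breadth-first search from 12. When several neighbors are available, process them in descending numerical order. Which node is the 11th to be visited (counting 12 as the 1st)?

3

Visit 12; enqueue 10, 7, 4, 1 → queue [10, 7, 4, 1]
Visit 10; enqueue 11, 9, 8, 6 → queue [7, 4, 1, 11, 9, 8, 6]
Visit 7; enqueue 14, 3, 2 → queue [4, 1, 11, 9, 8, 6, 14, 3, 2]
Visit 4 → queue [1, 11, 9, 8, 6, 14, 3, 2]
Visit 1 → queue [11, 9, 8, 6, 14, 3, 2]
Visit 11 → queue [9, 8, 6, 14, 3, 2]
Visit 9 → queue [8, 6, 14, 3, 2]
Visit 8 → queue [6, 14, 3, 2]
Visit 6 → queue [14, 3, 2]
Visit 14 → queue [3, 2]
Visit 3 → queue [2]
Visit 2; enqueue 13, 5 → queue [13, 5]
Visit 13 → queue [5]
Visit 5 → queue []

Visit order: 12, 10, 7, 4, 1, 11, 9, 8, 6, 14, 3, 2, 13, 5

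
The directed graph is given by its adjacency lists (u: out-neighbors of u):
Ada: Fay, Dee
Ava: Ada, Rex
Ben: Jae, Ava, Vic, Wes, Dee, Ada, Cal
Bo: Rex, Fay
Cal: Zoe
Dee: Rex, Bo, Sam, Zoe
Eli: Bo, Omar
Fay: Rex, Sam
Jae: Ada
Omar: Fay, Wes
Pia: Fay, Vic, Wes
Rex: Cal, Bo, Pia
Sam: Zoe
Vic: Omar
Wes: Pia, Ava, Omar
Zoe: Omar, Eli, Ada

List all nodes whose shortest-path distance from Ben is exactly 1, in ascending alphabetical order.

Ada, Ava, Cal, Dee, Jae, Vic, Wes

Level 0: Ben
Level 1: Ada, Ava, Cal, Dee, Jae, Vic, Wes
Level 2: Bo, Fay, Omar, Pia, Rex, Sam, Zoe
Level 3: Eli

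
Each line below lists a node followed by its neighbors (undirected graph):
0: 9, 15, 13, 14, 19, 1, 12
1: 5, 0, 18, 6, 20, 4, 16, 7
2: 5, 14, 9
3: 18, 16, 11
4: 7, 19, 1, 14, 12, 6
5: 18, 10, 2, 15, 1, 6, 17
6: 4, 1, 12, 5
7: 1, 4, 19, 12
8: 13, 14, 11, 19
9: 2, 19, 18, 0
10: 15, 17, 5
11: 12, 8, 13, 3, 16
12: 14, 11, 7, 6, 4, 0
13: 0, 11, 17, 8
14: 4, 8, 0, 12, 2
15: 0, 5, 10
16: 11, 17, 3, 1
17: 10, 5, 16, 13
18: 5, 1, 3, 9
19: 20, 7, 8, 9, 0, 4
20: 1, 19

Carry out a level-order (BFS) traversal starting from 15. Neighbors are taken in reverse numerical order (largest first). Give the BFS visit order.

Visit 15; enqueue 10, 5, 0 → queue [10, 5, 0]
Visit 10; enqueue 17 → queue [5, 0, 17]
Visit 5; enqueue 18, 6, 2, 1 → queue [0, 17, 18, 6, 2, 1]
Visit 0; enqueue 19, 14, 13, 12, 9 → queue [17, 18, 6, 2, 1, 19, 14, 13, 12, 9]
Visit 17; enqueue 16 → queue [18, 6, 2, 1, 19, 14, 13, 12, 9, 16]
Visit 18; enqueue 3 → queue [6, 2, 1, 19, 14, 13, 12, 9, 16, 3]
Visit 6; enqueue 4 → queue [2, 1, 19, 14, 13, 12, 9, 16, 3, 4]
Visit 2 → queue [1, 19, 14, 13, 12, 9, 16, 3, 4]
Visit 1; enqueue 20, 7 → queue [19, 14, 13, 12, 9, 16, 3, 4, 20, 7]
Visit 19; enqueue 8 → queue [14, 13, 12, 9, 16, 3, 4, 20, 7, 8]
Visit 14 → queue [13, 12, 9, 16, 3, 4, 20, 7, 8]
Visit 13; enqueue 11 → queue [12, 9, 16, 3, 4, 20, 7, 8, 11]
Visit 12 → queue [9, 16, 3, 4, 20, 7, 8, 11]
Visit 9 → queue [16, 3, 4, 20, 7, 8, 11]
Visit 16 → queue [3, 4, 20, 7, 8, 11]
Visit 3 → queue [4, 20, 7, 8, 11]
Visit 4 → queue [20, 7, 8, 11]
Visit 20 → queue [7, 8, 11]
Visit 7 → queue [8, 11]
Visit 8 → queue [11]
Visit 11 → queue []

15 → 10 → 5 → 0 → 17 → 18 → 6 → 2 → 1 → 19 → 14 → 13 → 12 → 9 → 16 → 3 → 4 → 20 → 7 → 8 → 11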